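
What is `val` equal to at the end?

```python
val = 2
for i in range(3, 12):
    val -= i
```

-61

i=3: val = 2-3 = -1
i=4: val = (-1)-4 = -5
i=5: val = (-5)-5 = -10
i=6: val = (-10)-6 = -16
i=7: val = (-16)-7 = -23
i=8: val = (-23)-8 = -31
i=9: val = (-31)-9 = -40
i=10: val = (-40)-10 = -50
i=11: val = (-50)-11 = -61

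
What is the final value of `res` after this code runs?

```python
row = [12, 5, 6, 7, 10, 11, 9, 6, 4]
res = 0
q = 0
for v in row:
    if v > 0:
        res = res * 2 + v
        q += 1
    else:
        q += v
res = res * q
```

v=12: >0, res = 0*2+12 = 12; q=1
v=5: >0, res = 12*2+5 = 29; q=2
v=6: >0, res = 29*2+6 = 64; q=3
v=7: >0, res = 64*2+7 = 135; q=4
v=10: >0, res = 135*2+10 = 280; q=5
v=11: >0, res = 280*2+11 = 571; q=6
v=9: >0, res = 571*2+9 = 1151; q=7
v=6: >0, res = 1151*2+6 = 2308; q=8
v=4: >0, res = 2308*2+4 = 4620; q=9
res*q = 4620*9 = 41580

41580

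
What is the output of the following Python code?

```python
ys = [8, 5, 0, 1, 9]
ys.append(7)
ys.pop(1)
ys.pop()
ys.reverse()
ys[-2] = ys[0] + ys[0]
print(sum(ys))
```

append 7 → [8, 5, 0, 1, 9, 7]
pop(1) removes 5 → [8, 0, 1, 9, 7]
pop() removes 7 → [8, 0, 1, 9]
reverse → [9, 1, 0, 8]
ys[-2] = ys[0]+ys[0] = 9+9 = 18 → [9, 1, 18, 8]
sum = 36

36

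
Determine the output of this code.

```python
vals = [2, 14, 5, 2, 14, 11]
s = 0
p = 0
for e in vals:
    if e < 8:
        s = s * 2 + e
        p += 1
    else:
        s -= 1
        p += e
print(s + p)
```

e=2: <8, s = 0*2+2 = 2; p=1
e=14: not <8, s = 2-1 = 1; p=15
e=5: <8, s = 1*2+5 = 7; p=16
e=2: <8, s = 7*2+2 = 16; p=17
e=14: not <8, s = 16-1 = 15; p=31
e=11: not <8, s = 15-1 = 14; p=42
s+p = 14+42 = 56

56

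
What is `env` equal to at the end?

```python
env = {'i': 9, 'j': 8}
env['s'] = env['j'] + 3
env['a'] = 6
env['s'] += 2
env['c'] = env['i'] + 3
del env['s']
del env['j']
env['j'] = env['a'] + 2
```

{'i': 9, 'a': 6, 'c': 12, 'j': 8}

env['s'] = env['j']+3 = 11 → {'i': 9, 'j': 8, 's': 11}
env['a'] = 6 → {'i': 9, 'j': 8, 's': 11, 'a': 6}
env['s'] = 11+2 = 13 → {'i': 9, 'j': 8, 's': 13, 'a': 6}
env['c'] = env['i']+3 = 12 → {'i': 9, 'j': 8, 's': 13, 'a': 6, 'c': 12}
del 's' → {'i': 9, 'j': 8, 'a': 6, 'c': 12}
del 'j' → {'i': 9, 'a': 6, 'c': 12}
env['j'] = env['a']+2 = 8 → {'i': 9, 'a': 6, 'c': 12, 'j': 8}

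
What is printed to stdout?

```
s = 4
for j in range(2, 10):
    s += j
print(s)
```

j=2: s = 4+2 = 6
j=3: s = 6+3 = 9
j=4: s = 9+4 = 13
j=5: s = 13+5 = 18
j=6: s = 18+6 = 24
j=7: s = 24+7 = 31
j=8: s = 31+8 = 39
j=9: s = 39+9 = 48

48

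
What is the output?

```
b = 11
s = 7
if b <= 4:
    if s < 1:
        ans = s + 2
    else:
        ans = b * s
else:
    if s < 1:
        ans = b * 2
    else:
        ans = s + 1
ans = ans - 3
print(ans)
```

5

b=11, s=7
b <= 4 is False; s < 1 is False
→ ans = s + 1 = 8
ans = 8-3 = 5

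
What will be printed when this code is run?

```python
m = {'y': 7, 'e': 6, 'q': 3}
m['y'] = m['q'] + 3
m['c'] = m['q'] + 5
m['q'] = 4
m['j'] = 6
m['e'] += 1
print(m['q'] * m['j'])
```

24

m['y'] = m['q']+3 = 6 → {'y': 6, 'e': 6, 'q': 3}
m['c'] = m['q']+5 = 8 → {'y': 6, 'e': 6, 'q': 3, 'c': 8}
m['q'] = 4 → {'y': 6, 'e': 6, 'q': 4, 'c': 8}
m['j'] = 6 → {'y': 6, 'e': 6, 'q': 4, 'c': 8, 'j': 6}
m['e'] = 6+1 = 7 → {'y': 6, 'e': 7, 'q': 4, 'c': 8, 'j': 6}
m['q']*m['j'] = 4*6 = 24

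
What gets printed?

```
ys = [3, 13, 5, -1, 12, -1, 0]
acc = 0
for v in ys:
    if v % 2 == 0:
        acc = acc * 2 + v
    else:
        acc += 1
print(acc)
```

v=3: not even, acc = 0+1 = 1
v=13: not even, acc = 1+1 = 2
v=5: not even, acc = 2+1 = 3
v=-1: not even, acc = 3+1 = 4
v=12: even, acc = 4*2+12 = 20
v=-1: not even, acc = 20+1 = 21
v=0: even, acc = 21*2+0 = 42

42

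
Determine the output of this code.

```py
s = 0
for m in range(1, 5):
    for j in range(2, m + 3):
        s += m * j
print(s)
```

145

m=1,j=2: s = 0+2 = 2
m=1,j=3: s = 2+3 = 5
m=2,j=2: s = 5+4 = 9
m=2,j=3: s = 9+6 = 15
m=2,j=4: s = 15+8 = 23
m=3,j=2: s = 23+6 = 29
m=3,j=3: s = 29+9 = 38
m=3,j=4: s = 38+12 = 50
m=3,j=5: s = 50+15 = 65
m=4,j=2: s = 65+8 = 73
m=4,j=3: s = 73+12 = 85
m=4,j=4: s = 85+16 = 101
m=4,j=5: s = 101+20 = 121
m=4,j=6: s = 121+24 = 145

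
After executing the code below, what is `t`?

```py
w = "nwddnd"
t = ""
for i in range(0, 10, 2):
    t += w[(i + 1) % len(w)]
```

'wddwd'

i=0: add w[1]='w' → 'w'
i=2: add w[3]='d' → 'wd'
i=4: add w[5]='d' → 'wdd'
i=6: add w[1]='w' → 'wddw'
i=8: add w[3]='d' → 'wddwd'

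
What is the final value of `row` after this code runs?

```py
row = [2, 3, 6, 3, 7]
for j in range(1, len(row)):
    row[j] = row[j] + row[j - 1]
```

j=1: row[1] = 3+2 = 5 → [2, 5, 6, 3, 7]
j=2: row[2] = 6+5 = 11 → [2, 5, 11, 3, 7]
j=3: row[3] = 3+11 = 14 → [2, 5, 11, 14, 7]
j=4: row[4] = 7+14 = 21 → [2, 5, 11, 14, 21]

[2, 5, 11, 14, 21]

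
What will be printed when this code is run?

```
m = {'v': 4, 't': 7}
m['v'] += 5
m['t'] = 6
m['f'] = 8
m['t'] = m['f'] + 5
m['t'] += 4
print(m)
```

{'v': 9, 't': 17, 'f': 8}

m['v'] = 4+5 = 9 → {'v': 9, 't': 7}
m['t'] = 6 → {'v': 9, 't': 6}
m['f'] = 8 → {'v': 9, 't': 6, 'f': 8}
m['t'] = m['f']+5 = 13 → {'v': 9, 't': 13, 'f': 8}
m['t'] = 13+4 = 17 → {'v': 9, 't': 17, 'f': 8}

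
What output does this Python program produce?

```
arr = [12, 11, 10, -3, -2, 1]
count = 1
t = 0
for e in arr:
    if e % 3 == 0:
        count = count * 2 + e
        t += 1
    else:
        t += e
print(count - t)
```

e=12: %3==0, count = 1*2+12 = 14; t=1
e=11: not %3==0; t=12
e=10: not %3==0; t=22
e=-3: %3==0, count = 14*2+(-3) = 25; t=23
e=-2: not %3==0; t=21
e=1: not %3==0; t=22
count-t = 25-22 = 3

3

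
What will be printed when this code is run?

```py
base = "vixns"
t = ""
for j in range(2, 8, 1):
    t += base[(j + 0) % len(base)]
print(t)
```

j=2: add base[2]='x' → 'x'
j=3: add base[3]='n' → 'xn'
j=4: add base[4]='s' → 'xns'
j=5: add base[0]='v' → 'xnsv'
j=6: add base[1]='i' → 'xnsvi'
j=7: add base[2]='x' → 'xnsvix'

xnsvix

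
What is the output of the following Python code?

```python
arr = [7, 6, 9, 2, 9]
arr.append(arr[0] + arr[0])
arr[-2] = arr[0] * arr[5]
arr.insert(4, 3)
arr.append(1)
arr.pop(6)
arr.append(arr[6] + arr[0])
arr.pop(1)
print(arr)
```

append arr[0]+arr[0] = 7+7 = 14 → [7, 6, 9, 2, 9, 14]
arr[-2] = arr[0]*arr[5] = 7*14 = 98 → [7, 6, 9, 2, 98, 14]
insert 3 at 4 → [7, 6, 9, 2, 3, 98, 14]
append 1 → [7, 6, 9, 2, 3, 98, 14, 1]
pop(6) removes 14 → [7, 6, 9, 2, 3, 98, 1]
append arr[6]+arr[0] = 1+7 = 8 → [7, 6, 9, 2, 3, 98, 1, 8]
pop(1) removes 6 → [7, 9, 2, 3, 98, 1, 8]

[7, 9, 2, 3, 98, 1, 8]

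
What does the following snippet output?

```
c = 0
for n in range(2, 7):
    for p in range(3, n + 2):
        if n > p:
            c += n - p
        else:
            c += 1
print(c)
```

19

n=2,p=3: not 2>3, c = 0+1 = 1
n=3,p=3: not 3>3, c = 1+1 = 2
n=3,p=4: not 3>4, c = 2+1 = 3
n=4,p=3: 4>3, c = 3+1 = 4
n=4,p=4: not 4>4, c = 4+1 = 5
n=4,p=5: not 4>5, c = 5+1 = 6
n=5,p=3: 5>3, c = 6+2 = 8
n=5,p=4: 5>4, c = 8+1 = 9
n=5,p=5: not 5>5, c = 9+1 = 10
n=5,p=6: not 5>6, c = 10+1 = 11
n=6,p=3: 6>3, c = 11+3 = 14
n=6,p=4: 6>4, c = 14+2 = 16
n=6,p=5: 6>5, c = 16+1 = 17
n=6,p=6: not 6>6, c = 17+1 = 18
n=6,p=7: not 6>7, c = 18+1 = 19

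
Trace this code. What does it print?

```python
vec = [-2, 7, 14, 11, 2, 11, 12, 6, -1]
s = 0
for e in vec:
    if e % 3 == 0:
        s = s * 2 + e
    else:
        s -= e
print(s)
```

e=-2: not %3==0, s = 0-(-2) = 2
e=7: not %3==0, s = 2-7 = -5
e=14: not %3==0, s = (-5)-14 = -19
e=11: not %3==0, s = (-19)-11 = -30
e=2: not %3==0, s = (-30)-2 = -32
e=11: not %3==0, s = (-32)-11 = -43
e=12: %3==0, s = (-43)*2+12 = -74
e=6: %3==0, s = (-74)*2+6 = -142
e=-1: not %3==0, s = (-142)-(-1) = -141

-141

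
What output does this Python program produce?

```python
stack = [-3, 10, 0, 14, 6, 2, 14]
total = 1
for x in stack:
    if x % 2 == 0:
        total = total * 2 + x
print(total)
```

538

x=-3: not even
x=10: even, total = 1*2+10 = 12
x=0: even, total = 12*2+0 = 24
x=14: even, total = 24*2+14 = 62
x=6: even, total = 62*2+6 = 130
x=2: even, total = 130*2+2 = 262
x=14: even, total = 262*2+14 = 538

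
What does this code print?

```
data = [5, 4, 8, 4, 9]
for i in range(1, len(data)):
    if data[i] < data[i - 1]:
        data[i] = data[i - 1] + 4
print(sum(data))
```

65

i=1: 4<5, data[1] = 5+4 = 9 → [5, 9, 8, 4, 9]
i=2: 8<9, data[2] = 9+4 = 13 → [5, 9, 13, 4, 9]
i=3: 4<13, data[3] = 13+4 = 17 → [5, 9, 13, 17, 9]
i=4: 9<17, data[4] = 17+4 = 21 → [5, 9, 13, 17, 21]
sum = 65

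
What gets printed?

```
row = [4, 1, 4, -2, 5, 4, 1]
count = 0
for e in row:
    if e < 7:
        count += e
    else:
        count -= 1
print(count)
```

e=4: <7, count = 0+4 = 4
e=1: <7, count = 4+1 = 5
e=4: <7, count = 5+4 = 9
e=-2: <7, count = 9+(-2) = 7
e=5: <7, count = 7+5 = 12
e=4: <7, count = 12+4 = 16
e=1: <7, count = 16+1 = 17

17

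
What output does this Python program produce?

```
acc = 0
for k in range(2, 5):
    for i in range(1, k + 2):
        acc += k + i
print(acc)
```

k=2,i=1: acc = 0+3 = 3
k=2,i=2: acc = 3+4 = 7
k=2,i=3: acc = 7+5 = 12
k=3,i=1: acc = 12+4 = 16
k=3,i=2: acc = 16+5 = 21
k=3,i=3: acc = 21+6 = 27
k=3,i=4: acc = 27+7 = 34
k=4,i=1: acc = 34+5 = 39
k=4,i=2: acc = 39+6 = 45
k=4,i=3: acc = 45+7 = 52
k=4,i=4: acc = 52+8 = 60
k=4,i=5: acc = 60+9 = 69

69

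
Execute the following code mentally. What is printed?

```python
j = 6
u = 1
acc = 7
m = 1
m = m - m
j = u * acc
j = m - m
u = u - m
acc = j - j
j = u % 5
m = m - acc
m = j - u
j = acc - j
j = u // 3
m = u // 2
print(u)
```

1

m = 1-1 = 0
j = 1*7 = 7
j = 0-0 = 0
u = 1-0 = 1
acc = 0-0 = 0
j = 1%5 = 1
m = 0-0 = 0
m = 1-1 = 0
j = 0-1 = -1
j = 1//3 = 0
m = 1//2 = 0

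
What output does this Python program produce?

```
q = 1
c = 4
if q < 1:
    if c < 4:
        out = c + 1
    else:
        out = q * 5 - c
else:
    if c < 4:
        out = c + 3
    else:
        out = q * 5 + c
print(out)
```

q=1, c=4
q < 1 is False; c < 4 is False
→ out = q * 5 + c = 9

9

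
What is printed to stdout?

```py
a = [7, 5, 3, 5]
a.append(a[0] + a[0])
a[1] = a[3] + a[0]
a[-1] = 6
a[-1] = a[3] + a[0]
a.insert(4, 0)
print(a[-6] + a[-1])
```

append a[0]+a[0] = 7+7 = 14 → [7, 5, 3, 5, 14]
a[1] = a[3]+a[0] = 5+7 = 12 → [7, 12, 3, 5, 14]
a[-1] = 6 → [7, 12, 3, 5, 6]
a[-1] = a[3]+a[0] = 5+7 = 12 → [7, 12, 3, 5, 12]
insert 0 at 4 → [7, 12, 3, 5, 0, 12]
a[-6]+a[-1] = 7+12 = 19

19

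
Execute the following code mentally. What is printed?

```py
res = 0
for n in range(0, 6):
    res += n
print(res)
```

15

n=0: res = 0+0 = 0
n=1: res = 0+1 = 1
n=2: res = 1+2 = 3
n=3: res = 3+3 = 6
n=4: res = 6+4 = 10
n=5: res = 10+5 = 15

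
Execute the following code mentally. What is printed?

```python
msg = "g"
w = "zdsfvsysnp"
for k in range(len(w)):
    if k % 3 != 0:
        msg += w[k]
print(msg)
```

k=0: skip
k=1: add 'd' → 'gd'
k=2: add 's' → 'gds'
k=3: skip
k=4: add 'v' → 'gdsv'
k=5: add 's' → 'gdsvs'
k=6: skip
k=7: add 's' → 'gdsvss'
k=8: add 'n' → 'gdsvssn'
k=9: skip

gdsvssn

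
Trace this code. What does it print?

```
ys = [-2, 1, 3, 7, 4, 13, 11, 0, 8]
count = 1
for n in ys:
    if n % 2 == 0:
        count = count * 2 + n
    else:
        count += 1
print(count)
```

n=-2: even, count = 1*2+(-2) = 0
n=1: not even, count = 0+1 = 1
n=3: not even, count = 1+1 = 2
n=7: not even, count = 2+1 = 3
n=4: even, count = 3*2+4 = 10
n=13: not even, count = 10+1 = 11
n=11: not even, count = 11+1 = 12
n=0: even, count = 12*2+0 = 24
n=8: even, count = 24*2+8 = 56

56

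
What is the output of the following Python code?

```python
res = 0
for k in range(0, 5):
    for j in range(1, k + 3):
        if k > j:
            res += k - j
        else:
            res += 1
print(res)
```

k=0,j=1: not 0>1, res = 0+1 = 1
k=0,j=2: not 0>2, res = 1+1 = 2
k=1,j=1: not 1>1, res = 2+1 = 3
k=1,j=2: not 1>2, res = 3+1 = 4
k=1,j=3: not 1>3, res = 4+1 = 5
k=2,j=1: 2>1, res = 5+1 = 6
k=2,j=2: not 2>2, res = 6+1 = 7
k=2,j=3: not 2>3, res = 7+1 = 8
k=2,j=4: not 2>4, res = 8+1 = 9
k=3,j=1: 3>1, res = 9+2 = 11
k=3,j=2: 3>2, res = 11+1 = 12
k=3,j=3: not 3>3, res = 12+1 = 13
k=3,j=4: not 3>4, res = 13+1 = 14
k=3,j=5: not 3>5, res = 14+1 = 15
k=4,j=1: 4>1, res = 15+3 = 18
k=4,j=2: 4>2, res = 18+2 = 20
k=4,j=3: 4>3, res = 20+1 = 21
k=4,j=4: not 4>4, res = 21+1 = 22
k=4,j=5: not 4>5, res = 22+1 = 23
k=4,j=6: not 4>6, res = 23+1 = 24

24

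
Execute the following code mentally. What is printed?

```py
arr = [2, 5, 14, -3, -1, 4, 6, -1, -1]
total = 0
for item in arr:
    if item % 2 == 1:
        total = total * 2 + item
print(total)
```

item=2: not odd
item=5: odd, total = 0*2+5 = 5
item=14: not odd
item=-3: odd, total = 5*2+(-3) = 7
item=-1: odd, total = 7*2+(-1) = 13
item=4: not odd
item=6: not odd
item=-1: odd, total = 13*2+(-1) = 25
item=-1: odd, total = 25*2+(-1) = 49

49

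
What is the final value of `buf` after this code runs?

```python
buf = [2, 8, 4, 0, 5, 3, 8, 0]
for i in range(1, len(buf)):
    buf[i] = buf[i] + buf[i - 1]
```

[2, 10, 14, 14, 19, 22, 30, 30]

i=1: buf[1] = 8+2 = 10 → [2, 10, 4, 0, 5, 3, 8, 0]
i=2: buf[2] = 4+10 = 14 → [2, 10, 14, 0, 5, 3, 8, 0]
i=3: buf[3] = 0+14 = 14 → [2, 10, 14, 14, 5, 3, 8, 0]
i=4: buf[4] = 5+14 = 19 → [2, 10, 14, 14, 19, 3, 8, 0]
i=5: buf[5] = 3+19 = 22 → [2, 10, 14, 14, 19, 22, 8, 0]
i=6: buf[6] = 8+22 = 30 → [2, 10, 14, 14, 19, 22, 30, 0]
i=7: buf[7] = 0+30 = 30 → [2, 10, 14, 14, 19, 22, 30, 30]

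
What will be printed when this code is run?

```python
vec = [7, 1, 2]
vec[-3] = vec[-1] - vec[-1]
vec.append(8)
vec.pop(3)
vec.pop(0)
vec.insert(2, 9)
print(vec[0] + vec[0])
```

vec[-3] = vec[-1]-vec[-1] = 2-2 = 0 → [0, 1, 2]
append 8 → [0, 1, 2, 8]
pop(3) removes 8 → [0, 1, 2]
pop(0) removes 0 → [1, 2]
insert 9 at 2 → [1, 2, 9]
vec[0]+vec[0] = 1+1 = 2

2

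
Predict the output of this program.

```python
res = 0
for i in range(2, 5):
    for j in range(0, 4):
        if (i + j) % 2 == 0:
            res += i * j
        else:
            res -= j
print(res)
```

14

i=2,j=0: even sum, res = 0+0 = 0
i=2,j=1: odd sum, res = 0-1 = -1
i=2,j=2: even sum, res = (-1)+4 = 3
i=2,j=3: odd sum, res = 3-3 = 0
i=3,j=0: odd sum, res = 0-0 = 0
i=3,j=1: even sum, res = 0+3 = 3
i=3,j=2: odd sum, res = 3-2 = 1
i=3,j=3: even sum, res = 1+9 = 10
i=4,j=0: even sum, res = 10+0 = 10
i=4,j=1: odd sum, res = 10-1 = 9
i=4,j=2: even sum, res = 9+8 = 17
i=4,j=3: odd sum, res = 17-3 = 14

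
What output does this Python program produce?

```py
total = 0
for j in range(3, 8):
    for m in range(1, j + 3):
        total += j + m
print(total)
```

j=3,m=1: total = 0+4 = 4
j=3,m=2: total = 4+5 = 9
j=3,m=3: total = 9+6 = 15
j=3,m=4: total = 15+7 = 22
j=3,m=5: total = 22+8 = 30
j=4,m=1: total = 30+5 = 35
j=4,m=2: total = 35+6 = 41
j=4,m=3: total = 41+7 = 48
j=4,m=4: total = 48+8 = 56
j=4,m=5: total = 56+9 = 65
j=4,m=6: total = 65+10 = 75
j=5,m=1: total = 75+6 = 81
j=5,m=2: total = 81+7 = 88
j=5,m=3: total = 88+8 = 96
j=5,m=4: total = 96+9 = 105
j=5,m=5: total = 105+10 = 115
j=5,m=6: total = 115+11 = 126
j=5,m=7: total = 126+12 = 138
j=6,m=1: total = 138+7 = 145
j=6,m=2: total = 145+8 = 153
j=6,m=3: total = 153+9 = 162
j=6,m=4: total = 162+10 = 172
j=6,m=5: total = 172+11 = 183
j=6,m=6: total = 183+12 = 195
j=6,m=7: total = 195+13 = 208
j=6,m=8: total = 208+14 = 222
j=7,m=1: total = 222+8 = 230
j=7,m=2: total = 230+9 = 239
j=7,m=3: total = 239+10 = 249
j=7,m=4: total = 249+11 = 260
j=7,m=5: total = 260+12 = 272
j=7,m=6: total = 272+13 = 285
j=7,m=7: total = 285+14 = 299
j=7,m=8: total = 299+15 = 314
j=7,m=9: total = 314+16 = 330

330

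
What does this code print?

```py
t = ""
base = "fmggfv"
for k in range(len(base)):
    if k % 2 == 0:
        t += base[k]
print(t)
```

k=0: add 'f' → 'f'
k=1: skip
k=2: add 'g' → 'fg'
k=3: skip
k=4: add 'f' → 'fgf'
k=5: skip

fgf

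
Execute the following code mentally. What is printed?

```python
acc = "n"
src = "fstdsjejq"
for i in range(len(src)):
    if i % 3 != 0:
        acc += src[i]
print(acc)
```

i=0: skip
i=1: add 's' → 'ns'
i=2: add 't' → 'nst'
i=3: skip
i=4: add 's' → 'nsts'
i=5: add 'j' → 'nstsj'
i=6: skip
i=7: add 'j' → 'nstsjj'
i=8: add 'q' → 'nstsjjq'

nstsjjq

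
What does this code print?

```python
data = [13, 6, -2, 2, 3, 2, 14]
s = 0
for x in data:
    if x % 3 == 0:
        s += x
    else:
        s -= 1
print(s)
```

x=13: not %3==0, s = 0-1 = -1
x=6: %3==0, s = (-1)+6 = 5
x=-2: not %3==0, s = 5-1 = 4
x=2: not %3==0, s = 4-1 = 3
x=3: %3==0, s = 3+3 = 6
x=2: not %3==0, s = 6-1 = 5
x=14: not %3==0, s = 5-1 = 4

4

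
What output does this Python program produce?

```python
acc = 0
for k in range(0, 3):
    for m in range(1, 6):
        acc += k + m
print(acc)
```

60

k=0,m=1: acc = 0+1 = 1
k=0,m=2: acc = 1+2 = 3
k=0,m=3: acc = 3+3 = 6
k=0,m=4: acc = 6+4 = 10
k=0,m=5: acc = 10+5 = 15
k=1,m=1: acc = 15+2 = 17
k=1,m=2: acc = 17+3 = 20
k=1,m=3: acc = 20+4 = 24
k=1,m=4: acc = 24+5 = 29
k=1,m=5: acc = 29+6 = 35
k=2,m=1: acc = 35+3 = 38
k=2,m=2: acc = 38+4 = 42
k=2,m=3: acc = 42+5 = 47
k=2,m=4: acc = 47+6 = 53
k=2,m=5: acc = 53+7 = 60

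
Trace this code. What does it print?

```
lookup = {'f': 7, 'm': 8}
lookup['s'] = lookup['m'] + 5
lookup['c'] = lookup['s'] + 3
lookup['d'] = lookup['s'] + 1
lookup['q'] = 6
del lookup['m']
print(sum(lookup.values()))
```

56

lookup['s'] = lookup['m']+5 = 13 → {'f': 7, 'm': 8, 's': 13}
lookup['c'] = lookup['s']+3 = 16 → {'f': 7, 'm': 8, 's': 13, 'c': 16}
lookup['d'] = lookup['s']+1 = 14 → {'f': 7, 'm': 8, 's': 13, 'c': 16, 'd': 14}
lookup['q'] = 6 → {'f': 7, 'm': 8, 's': 13, 'c': 16, 'd': 14, 'q': 6}
del 'm' → {'f': 7, 's': 13, 'c': 16, 'd': 14, 'q': 6}
sum of values = 56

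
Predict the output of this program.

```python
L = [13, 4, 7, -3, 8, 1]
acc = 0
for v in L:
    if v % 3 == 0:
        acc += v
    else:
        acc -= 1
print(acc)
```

v=13: not %3==0, acc = 0-1 = -1
v=4: not %3==0, acc = (-1)-1 = -2
v=7: not %3==0, acc = (-2)-1 = -3
v=-3: %3==0, acc = (-3)+(-3) = -6
v=8: not %3==0, acc = (-6)-1 = -7
v=1: not %3==0, acc = (-7)-1 = -8

-8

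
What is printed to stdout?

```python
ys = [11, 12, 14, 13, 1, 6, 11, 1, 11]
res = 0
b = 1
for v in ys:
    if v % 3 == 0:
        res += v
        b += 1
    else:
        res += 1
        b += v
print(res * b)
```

v=11: not %3==0, res = 0+1 = 1; b=12
v=12: %3==0, res = 1+12 = 13; b=13
v=14: not %3==0, res = 13+1 = 14; b=27
v=13: not %3==0, res = 14+1 = 15; b=40
v=1: not %3==0, res = 15+1 = 16; b=41
v=6: %3==0, res = 16+6 = 22; b=42
v=11: not %3==0, res = 22+1 = 23; b=53
v=1: not %3==0, res = 23+1 = 24; b=54
v=11: not %3==0, res = 24+1 = 25; b=65
res*b = 25*65 = 1625

1625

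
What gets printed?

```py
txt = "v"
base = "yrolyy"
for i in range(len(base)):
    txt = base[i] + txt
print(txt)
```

i=0: prepend 'y' → 'yv'
i=1: prepend 'r' → 'ryv'
i=2: prepend 'o' → 'oryv'
i=3: prepend 'l' → 'loryv'
i=4: prepend 'y' → 'yloryv'
i=5: prepend 'y' → 'yyloryv'

yyloryv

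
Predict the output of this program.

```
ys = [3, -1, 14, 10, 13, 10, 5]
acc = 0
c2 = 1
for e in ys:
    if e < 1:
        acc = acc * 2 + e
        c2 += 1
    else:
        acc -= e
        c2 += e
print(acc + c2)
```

e=3: not <1, acc = 0-3 = -3; c2=4
e=-1: <1, acc = (-3)*2+(-1) = -7; c2=5
e=14: not <1, acc = (-7)-14 = -21; c2=19
e=10: not <1, acc = (-21)-10 = -31; c2=29
e=13: not <1, acc = (-31)-13 = -44; c2=42
e=10: not <1, acc = (-44)-10 = -54; c2=52
e=5: not <1, acc = (-54)-5 = -59; c2=57
acc+c2 = (-59)+57 = -2

-2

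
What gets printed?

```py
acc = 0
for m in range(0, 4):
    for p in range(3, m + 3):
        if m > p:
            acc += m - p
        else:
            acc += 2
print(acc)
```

m=1,p=3: not 1>3, acc = 0+2 = 2
m=2,p=3: not 2>3, acc = 2+2 = 4
m=2,p=4: not 2>4, acc = 4+2 = 6
m=3,p=3: not 3>3, acc = 6+2 = 8
m=3,p=4: not 3>4, acc = 8+2 = 10
m=3,p=5: not 3>5, acc = 10+2 = 12

12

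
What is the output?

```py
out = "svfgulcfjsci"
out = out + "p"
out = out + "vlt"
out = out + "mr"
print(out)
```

+ 'p' → 'svfgulcfjscip'
+ 'vlt' → 'svfgulcfjscipvlt'
+ 'mr' → 'svfgulcfjscipvltmr'

svfgulcfjscipvltmr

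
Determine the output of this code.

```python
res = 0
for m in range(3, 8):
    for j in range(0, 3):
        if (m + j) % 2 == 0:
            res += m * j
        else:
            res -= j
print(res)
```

27

m=3,j=0: odd sum, res = 0-0 = 0
m=3,j=1: even sum, res = 0+3 = 3
m=3,j=2: odd sum, res = 3-2 = 1
m=4,j=0: even sum, res = 1+0 = 1
m=4,j=1: odd sum, res = 1-1 = 0
m=4,j=2: even sum, res = 0+8 = 8
m=5,j=0: odd sum, res = 8-0 = 8
m=5,j=1: even sum, res = 8+5 = 13
m=5,j=2: odd sum, res = 13-2 = 11
m=6,j=0: even sum, res = 11+0 = 11
m=6,j=1: odd sum, res = 11-1 = 10
m=6,j=2: even sum, res = 10+12 = 22
m=7,j=0: odd sum, res = 22-0 = 22
m=7,j=1: even sum, res = 22+7 = 29
m=7,j=2: odd sum, res = 29-2 = 27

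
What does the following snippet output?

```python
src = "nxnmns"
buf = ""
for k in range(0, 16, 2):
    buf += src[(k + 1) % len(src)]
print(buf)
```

xmsxmsxm

k=0: add src[1]='x' → 'x'
k=2: add src[3]='m' → 'xm'
k=4: add src[5]='s' → 'xms'
k=6: add src[1]='x' → 'xmsx'
k=8: add src[3]='m' → 'xmsxm'
k=10: add src[5]='s' → 'xmsxms'
k=12: add src[1]='x' → 'xmsxmsx'
k=14: add src[3]='m' → 'xmsxmsxm'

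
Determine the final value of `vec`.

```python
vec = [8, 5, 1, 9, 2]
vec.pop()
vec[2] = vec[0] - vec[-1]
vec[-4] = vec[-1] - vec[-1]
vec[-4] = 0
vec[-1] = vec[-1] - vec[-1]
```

[0, 5, -1, 0]

pop() removes 2 → [8, 5, 1, 9]
vec[2] = vec[0]-vec[-1] = 8-9 = -1 → [8, 5, -1, 9]
vec[-4] = vec[-1]-vec[-1] = 9-9 = 0 → [0, 5, -1, 9]
vec[-4] = 0 → [0, 5, -1, 9]
vec[-1] = vec[-1]-vec[-1] = 9-9 = 0 → [0, 5, -1, 0]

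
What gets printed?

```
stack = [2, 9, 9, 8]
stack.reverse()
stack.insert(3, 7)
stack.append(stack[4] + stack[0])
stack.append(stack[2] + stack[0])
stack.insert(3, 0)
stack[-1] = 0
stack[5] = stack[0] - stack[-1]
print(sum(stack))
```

51

reverse → [8, 9, 9, 2]
insert 7 at 3 → [8, 9, 9, 7, 2]
append stack[4]+stack[0] = 2+8 = 10 → [8, 9, 9, 7, 2, 10]
append stack[2]+stack[0] = 9+8 = 17 → [8, 9, 9, 7, 2, 10, 17]
insert 0 at 3 → [8, 9, 9, 0, 7, 2, 10, 17]
stack[-1] = 0 → [8, 9, 9, 0, 7, 2, 10, 0]
stack[5] = stack[0]-stack[-1] = 8-0 = 8 → [8, 9, 9, 0, 7, 8, 10, 0]
sum = 51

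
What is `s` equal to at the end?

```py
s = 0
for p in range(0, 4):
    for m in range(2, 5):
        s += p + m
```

p=0,m=2: s = 0+2 = 2
p=0,m=3: s = 2+3 = 5
p=0,m=4: s = 5+4 = 9
p=1,m=2: s = 9+3 = 12
p=1,m=3: s = 12+4 = 16
p=1,m=4: s = 16+5 = 21
p=2,m=2: s = 21+4 = 25
p=2,m=3: s = 25+5 = 30
p=2,m=4: s = 30+6 = 36
p=3,m=2: s = 36+5 = 41
p=3,m=3: s = 41+6 = 47
p=3,m=4: s = 47+7 = 54

54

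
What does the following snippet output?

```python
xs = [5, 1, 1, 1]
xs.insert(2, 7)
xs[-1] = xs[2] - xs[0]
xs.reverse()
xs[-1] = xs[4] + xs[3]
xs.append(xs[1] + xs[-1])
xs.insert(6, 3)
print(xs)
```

insert 7 at 2 → [5, 1, 7, 1, 1]
xs[-1] = xs[2]-xs[0] = 7-5 = 2 → [5, 1, 7, 1, 2]
reverse → [2, 1, 7, 1, 5]
xs[-1] = xs[4]+xs[3] = 5+1 = 6 → [2, 1, 7, 1, 6]
append xs[1]+xs[-1] = 1+6 = 7 → [2, 1, 7, 1, 6, 7]
insert 3 at 6 → [2, 1, 7, 1, 6, 7, 3]

[2, 1, 7, 1, 6, 7, 3]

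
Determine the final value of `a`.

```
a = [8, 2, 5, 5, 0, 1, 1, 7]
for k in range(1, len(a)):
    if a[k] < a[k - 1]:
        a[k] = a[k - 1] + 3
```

[8, 11, 14, 17, 20, 23, 26, 29]

k=1: 2<8, a[1] = 8+3 = 11 → [8, 11, 5, 5, 0, 1, 1, 7]
k=2: 5<11, a[2] = 11+3 = 14 → [8, 11, 14, 5, 0, 1, 1, 7]
k=3: 5<14, a[3] = 14+3 = 17 → [8, 11, 14, 17, 0, 1, 1, 7]
k=4: 0<17, a[4] = 17+3 = 20 → [8, 11, 14, 17, 20, 1, 1, 7]
k=5: 1<20, a[5] = 20+3 = 23 → [8, 11, 14, 17, 20, 23, 1, 7]
k=6: 1<23, a[6] = 23+3 = 26 → [8, 11, 14, 17, 20, 23, 26, 7]
k=7: 7<26, a[7] = 26+3 = 29 → [8, 11, 14, 17, 20, 23, 26, 29]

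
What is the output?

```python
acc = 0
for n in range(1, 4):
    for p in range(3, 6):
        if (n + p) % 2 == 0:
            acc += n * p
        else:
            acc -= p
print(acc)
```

24

n=1,p=3: even sum, acc = 0+3 = 3
n=1,p=4: odd sum, acc = 3-4 = -1
n=1,p=5: even sum, acc = (-1)+5 = 4
n=2,p=3: odd sum, acc = 4-3 = 1
n=2,p=4: even sum, acc = 1+8 = 9
n=2,p=5: odd sum, acc = 9-5 = 4
n=3,p=3: even sum, acc = 4+9 = 13
n=3,p=4: odd sum, acc = 13-4 = 9
n=3,p=5: even sum, acc = 9+15 = 24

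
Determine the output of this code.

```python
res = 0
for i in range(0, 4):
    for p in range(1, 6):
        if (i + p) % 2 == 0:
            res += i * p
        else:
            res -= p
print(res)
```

18

i=0,p=1: odd sum, res = 0-1 = -1
i=0,p=2: even sum, res = (-1)+0 = -1
i=0,p=3: odd sum, res = (-1)-3 = -4
i=0,p=4: even sum, res = (-4)+0 = -4
i=0,p=5: odd sum, res = (-4)-5 = -9
i=1,p=1: even sum, res = (-9)+1 = -8
i=1,p=2: odd sum, res = (-8)-2 = -10
i=1,p=3: even sum, res = (-10)+3 = -7
i=1,p=4: odd sum, res = (-7)-4 = -11
i=1,p=5: even sum, res = (-11)+5 = -6
i=2,p=1: odd sum, res = (-6)-1 = -7
i=2,p=2: even sum, res = (-7)+4 = -3
i=2,p=3: odd sum, res = (-3)-3 = -6
i=2,p=4: even sum, res = (-6)+8 = 2
i=2,p=5: odd sum, res = 2-5 = -3
i=3,p=1: even sum, res = (-3)+3 = 0
i=3,p=2: odd sum, res = 0-2 = -2
i=3,p=3: even sum, res = (-2)+9 = 7
i=3,p=4: odd sum, res = 7-4 = 3
i=3,p=5: even sum, res = 3+15 = 18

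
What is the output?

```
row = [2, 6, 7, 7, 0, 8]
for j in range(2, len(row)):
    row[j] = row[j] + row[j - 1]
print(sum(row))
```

89

j=2: row[2] = 7+6 = 13 → [2, 6, 13, 7, 0, 8]
j=3: row[3] = 7+13 = 20 → [2, 6, 13, 20, 0, 8]
j=4: row[4] = 0+20 = 20 → [2, 6, 13, 20, 20, 8]
j=5: row[5] = 8+20 = 28 → [2, 6, 13, 20, 20, 28]
sum = 89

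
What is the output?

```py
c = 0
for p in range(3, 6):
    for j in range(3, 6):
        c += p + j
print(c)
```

p=3,j=3: c = 0+6 = 6
p=3,j=4: c = 6+7 = 13
p=3,j=5: c = 13+8 = 21
p=4,j=3: c = 21+7 = 28
p=4,j=4: c = 28+8 = 36
p=4,j=5: c = 36+9 = 45
p=5,j=3: c = 45+8 = 53
p=5,j=4: c = 53+9 = 62
p=5,j=5: c = 62+10 = 72

72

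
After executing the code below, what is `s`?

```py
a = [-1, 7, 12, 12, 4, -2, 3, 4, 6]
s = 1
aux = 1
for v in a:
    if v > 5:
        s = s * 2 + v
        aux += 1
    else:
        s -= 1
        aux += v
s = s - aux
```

113

v=-1: not >5, s = 1-1 = 0; aux=0
v=7: >5, s = 0*2+7 = 7; aux=1
v=12: >5, s = 7*2+12 = 26; aux=2
v=12: >5, s = 26*2+12 = 64; aux=3
v=4: not >5, s = 64-1 = 63; aux=7
v=-2: not >5, s = 63-1 = 62; aux=5
v=3: not >5, s = 62-1 = 61; aux=8
v=4: not >5, s = 61-1 = 60; aux=12
v=6: >5, s = 60*2+6 = 126; aux=13
s-aux = 126-13 = 113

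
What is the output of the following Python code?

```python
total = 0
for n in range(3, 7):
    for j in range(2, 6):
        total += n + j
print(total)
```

n=3,j=2: total = 0+5 = 5
n=3,j=3: total = 5+6 = 11
n=3,j=4: total = 11+7 = 18
n=3,j=5: total = 18+8 = 26
n=4,j=2: total = 26+6 = 32
n=4,j=3: total = 32+7 = 39
n=4,j=4: total = 39+8 = 47
n=4,j=5: total = 47+9 = 56
n=5,j=2: total = 56+7 = 63
n=5,j=3: total = 63+8 = 71
n=5,j=4: total = 71+9 = 80
n=5,j=5: total = 80+10 = 90
n=6,j=2: total = 90+8 = 98
n=6,j=3: total = 98+9 = 107
n=6,j=4: total = 107+10 = 117
n=6,j=5: total = 117+11 = 128

128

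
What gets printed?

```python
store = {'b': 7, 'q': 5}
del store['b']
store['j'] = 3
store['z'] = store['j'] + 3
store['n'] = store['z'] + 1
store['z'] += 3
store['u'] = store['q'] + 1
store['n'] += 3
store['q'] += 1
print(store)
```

{'q': 6, 'j': 3, 'z': 9, 'n': 10, 'u': 6}

del 'b' → {'q': 5}
store['j'] = 3 → {'q': 5, 'j': 3}
store['z'] = store['j']+3 = 6 → {'q': 5, 'j': 3, 'z': 6}
store['n'] = store['z']+1 = 7 → {'q': 5, 'j': 3, 'z': 6, 'n': 7}
store['z'] = 6+3 = 9 → {'q': 5, 'j': 3, 'z': 9, 'n': 7}
store['u'] = store['q']+1 = 6 → {'q': 5, 'j': 3, 'z': 9, 'n': 7, 'u': 6}
store['n'] = 7+3 = 10 → {'q': 5, 'j': 3, 'z': 9, 'n': 10, 'u': 6}
store['q'] = 5+1 = 6 → {'q': 6, 'j': 3, 'z': 9, 'n': 10, 'u': 6}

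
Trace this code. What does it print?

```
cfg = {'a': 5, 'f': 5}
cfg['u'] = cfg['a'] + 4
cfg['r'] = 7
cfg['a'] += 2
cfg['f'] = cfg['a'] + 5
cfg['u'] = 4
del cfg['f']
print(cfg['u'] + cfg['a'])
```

cfg['u'] = cfg['a']+4 = 9 → {'a': 5, 'f': 5, 'u': 9}
cfg['r'] = 7 → {'a': 5, 'f': 5, 'u': 9, 'r': 7}
cfg['a'] = 5+2 = 7 → {'a': 7, 'f': 5, 'u': 9, 'r': 7}
cfg['f'] = cfg['a']+5 = 12 → {'a': 7, 'f': 12, 'u': 9, 'r': 7}
cfg['u'] = 4 → {'a': 7, 'f': 12, 'u': 4, 'r': 7}
del 'f' → {'a': 7, 'u': 4, 'r': 7}
cfg['u']+cfg['a'] = 4+7 = 11

11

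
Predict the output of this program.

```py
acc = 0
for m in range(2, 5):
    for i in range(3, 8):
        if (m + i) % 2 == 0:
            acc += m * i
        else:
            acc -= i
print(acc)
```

m=2,i=3: odd sum, acc = 0-3 = -3
m=2,i=4: even sum, acc = (-3)+8 = 5
m=2,i=5: odd sum, acc = 5-5 = 0
m=2,i=6: even sum, acc = 0+12 = 12
m=2,i=7: odd sum, acc = 12-7 = 5
m=3,i=3: even sum, acc = 5+9 = 14
m=3,i=4: odd sum, acc = 14-4 = 10
m=3,i=5: even sum, acc = 10+15 = 25
m=3,i=6: odd sum, acc = 25-6 = 19
m=3,i=7: even sum, acc = 19+21 = 40
m=4,i=3: odd sum, acc = 40-3 = 37
m=4,i=4: even sum, acc = 37+16 = 53
m=4,i=5: odd sum, acc = 53-5 = 48
m=4,i=6: even sum, acc = 48+24 = 72
m=4,i=7: odd sum, acc = 72-7 = 65

65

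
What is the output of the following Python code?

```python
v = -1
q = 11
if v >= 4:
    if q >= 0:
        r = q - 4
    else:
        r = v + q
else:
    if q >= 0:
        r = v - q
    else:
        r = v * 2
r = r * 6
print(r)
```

-72

v=-1, q=11
v >= 4 is False; q >= 0 is True
→ r = v - q = -12
r = (-12)*6 = -72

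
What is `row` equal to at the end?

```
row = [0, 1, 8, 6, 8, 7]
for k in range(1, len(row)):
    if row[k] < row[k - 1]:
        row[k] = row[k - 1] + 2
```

k=1: 1>=0, unchanged → [0, 1, 8, 6, 8, 7]
k=2: 8>=1, unchanged → [0, 1, 8, 6, 8, 7]
k=3: 6<8, row[3] = 8+2 = 10 → [0, 1, 8, 10, 8, 7]
k=4: 8<10, row[4] = 10+2 = 12 → [0, 1, 8, 10, 12, 7]
k=5: 7<12, row[5] = 12+2 = 14 → [0, 1, 8, 10, 12, 14]

[0, 1, 8, 10, 12, 14]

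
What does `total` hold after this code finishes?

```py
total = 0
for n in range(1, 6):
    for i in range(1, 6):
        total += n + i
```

150

n=1,i=1: total = 0+2 = 2
n=1,i=2: total = 2+3 = 5
n=1,i=3: total = 5+4 = 9
n=1,i=4: total = 9+5 = 14
n=1,i=5: total = 14+6 = 20
n=2,i=1: total = 20+3 = 23
n=2,i=2: total = 23+4 = 27
n=2,i=3: total = 27+5 = 32
n=2,i=4: total = 32+6 = 38
n=2,i=5: total = 38+7 = 45
n=3,i=1: total = 45+4 = 49
n=3,i=2: total = 49+5 = 54
n=3,i=3: total = 54+6 = 60
n=3,i=4: total = 60+7 = 67
n=3,i=5: total = 67+8 = 75
n=4,i=1: total = 75+5 = 80
n=4,i=2: total = 80+6 = 86
n=4,i=3: total = 86+7 = 93
n=4,i=4: total = 93+8 = 101
n=4,i=5: total = 101+9 = 110
n=5,i=1: total = 110+6 = 116
n=5,i=2: total = 116+7 = 123
n=5,i=3: total = 123+8 = 131
n=5,i=4: total = 131+9 = 140
n=5,i=5: total = 140+10 = 150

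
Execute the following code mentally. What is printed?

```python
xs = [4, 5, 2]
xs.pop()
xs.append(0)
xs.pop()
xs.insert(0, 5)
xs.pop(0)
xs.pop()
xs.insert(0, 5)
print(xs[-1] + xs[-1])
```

8

pop() removes 2 → [4, 5]
append 0 → [4, 5, 0]
pop() removes 0 → [4, 5]
insert 5 at 0 → [5, 4, 5]
pop(0) removes 5 → [4, 5]
pop() removes 5 → [4]
insert 5 at 0 → [5, 4]
xs[-1]+xs[-1] = 4+4 = 8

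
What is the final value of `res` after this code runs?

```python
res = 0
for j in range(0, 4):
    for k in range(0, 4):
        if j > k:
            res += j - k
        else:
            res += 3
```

j=0,k=0: not 0>0, res = 0+3 = 3
j=0,k=1: not 0>1, res = 3+3 = 6
j=0,k=2: not 0>2, res = 6+3 = 9
j=0,k=3: not 0>3, res = 9+3 = 12
j=1,k=0: 1>0, res = 12+1 = 13
j=1,k=1: not 1>1, res = 13+3 = 16
j=1,k=2: not 1>2, res = 16+3 = 19
j=1,k=3: not 1>3, res = 19+3 = 22
j=2,k=0: 2>0, res = 22+2 = 24
j=2,k=1: 2>1, res = 24+1 = 25
j=2,k=2: not 2>2, res = 25+3 = 28
j=2,k=3: not 2>3, res = 28+3 = 31
j=3,k=0: 3>0, res = 31+3 = 34
j=3,k=1: 3>1, res = 34+2 = 36
j=3,k=2: 3>2, res = 36+1 = 37
j=3,k=3: not 3>3, res = 37+3 = 40

40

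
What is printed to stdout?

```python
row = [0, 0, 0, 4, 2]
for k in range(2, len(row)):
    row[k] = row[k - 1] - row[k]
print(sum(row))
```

-10

k=2: row[2] = 0-0 = 0 → [0, 0, 0, 4, 2]
k=3: row[3] = 0-4 = -4 → [0, 0, 0, -4, 2]
k=4: row[4] = (-4)-2 = -6 → [0, 0, 0, -4, -6]
sum = -10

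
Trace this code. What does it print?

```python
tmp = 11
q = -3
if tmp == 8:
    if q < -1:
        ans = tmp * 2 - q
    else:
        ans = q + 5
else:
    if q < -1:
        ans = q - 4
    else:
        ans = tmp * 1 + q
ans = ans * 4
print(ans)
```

tmp=11, q=-3
tmp == 8 is False; q < -1 is True
→ ans = q - 4 = -7
ans = (-7)*4 = -28

-28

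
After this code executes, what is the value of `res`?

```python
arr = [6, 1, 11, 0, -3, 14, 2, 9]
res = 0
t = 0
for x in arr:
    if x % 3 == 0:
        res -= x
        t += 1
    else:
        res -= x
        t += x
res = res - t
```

x=6: %3==0, res = 0-6 = -6; t=1
x=1: not %3==0, res = (-6)-1 = -7; t=2
x=11: not %3==0, res = (-7)-11 = -18; t=13
x=0: %3==0, res = (-18)-0 = -18; t=14
x=-3: %3==0, res = (-18)-(-3) = -15; t=15
x=14: not %3==0, res = (-15)-14 = -29; t=29
x=2: not %3==0, res = (-29)-2 = -31; t=31
x=9: %3==0, res = (-31)-9 = -40; t=32
res-t = (-40)-32 = -72

-72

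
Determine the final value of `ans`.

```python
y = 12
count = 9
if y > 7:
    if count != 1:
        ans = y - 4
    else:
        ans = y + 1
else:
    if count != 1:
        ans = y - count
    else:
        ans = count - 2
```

8

y=12, count=9
y > 7 is True; count != 1 is True
→ ans = y - 4 = 8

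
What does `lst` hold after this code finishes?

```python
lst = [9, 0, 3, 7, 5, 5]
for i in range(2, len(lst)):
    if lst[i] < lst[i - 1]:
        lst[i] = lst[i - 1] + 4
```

i=2: 3>=0, unchanged → [9, 0, 3, 7, 5, 5]
i=3: 7>=3, unchanged → [9, 0, 3, 7, 5, 5]
i=4: 5<7, lst[4] = 7+4 = 11 → [9, 0, 3, 7, 11, 5]
i=5: 5<11, lst[5] = 11+4 = 15 → [9, 0, 3, 7, 11, 15]

[9, 0, 3, 7, 11, 15]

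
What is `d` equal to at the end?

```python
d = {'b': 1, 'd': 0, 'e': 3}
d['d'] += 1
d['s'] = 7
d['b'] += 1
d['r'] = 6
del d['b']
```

{'d': 1, 'e': 3, 's': 7, 'r': 6}

d['d'] = 0+1 = 1 → {'b': 1, 'd': 1, 'e': 3}
d['s'] = 7 → {'b': 1, 'd': 1, 'e': 3, 's': 7}
d['b'] = 1+1 = 2 → {'b': 2, 'd': 1, 'e': 3, 's': 7}
d['r'] = 6 → {'b': 2, 'd': 1, 'e': 3, 's': 7, 'r': 6}
del 'b' → {'d': 1, 'e': 3, 's': 7, 'r': 6}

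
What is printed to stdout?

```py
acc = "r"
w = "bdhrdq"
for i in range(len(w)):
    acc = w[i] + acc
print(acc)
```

i=0: prepend 'b' → 'br'
i=1: prepend 'd' → 'dbr'
i=2: prepend 'h' → 'hdbr'
i=3: prepend 'r' → 'rhdbr'
i=4: prepend 'd' → 'drhdbr'
i=5: prepend 'q' → 'qdrhdbr'

qdrhdbr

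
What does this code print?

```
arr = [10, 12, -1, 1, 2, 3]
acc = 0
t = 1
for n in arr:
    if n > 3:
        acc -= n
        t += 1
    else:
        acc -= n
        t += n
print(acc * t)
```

-216

n=10: >3, acc = 0-10 = -10; t=2
n=12: >3, acc = (-10)-12 = -22; t=3
n=-1: not >3, acc = (-22)-(-1) = -21; t=2
n=1: not >3, acc = (-21)-1 = -22; t=3
n=2: not >3, acc = (-22)-2 = -24; t=5
n=3: not >3, acc = (-24)-3 = -27; t=8
acc*t = (-27)*8 = -216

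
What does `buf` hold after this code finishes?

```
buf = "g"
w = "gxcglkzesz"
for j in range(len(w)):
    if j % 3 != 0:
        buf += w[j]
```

'gxclkes'

j=0: skip
j=1: add 'x' → 'gx'
j=2: add 'c' → 'gxc'
j=3: skip
j=4: add 'l' → 'gxcl'
j=5: add 'k' → 'gxclk'
j=6: skip
j=7: add 'e' → 'gxclke'
j=8: add 's' → 'gxclkes'
j=9: skip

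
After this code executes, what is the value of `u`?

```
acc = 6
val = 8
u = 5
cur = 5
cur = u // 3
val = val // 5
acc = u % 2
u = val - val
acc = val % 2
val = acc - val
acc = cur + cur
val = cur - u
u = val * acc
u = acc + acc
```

cur = 5//3 = 1
val = 8//5 = 1
acc = 5%2 = 1
u = 1-1 = 0
acc = 1%2 = 1
val = 1-1 = 0
acc = 1+1 = 2
val = 1-0 = 1
u = 1*2 = 2
u = 2+2 = 4

4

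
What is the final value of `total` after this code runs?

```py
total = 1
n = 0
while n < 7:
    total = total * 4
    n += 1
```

n=0: total = 1*4 = 4
n=1: total = 4*4 = 16
n=2: total = 16*4 = 64
n=3: total = 64*4 = 256
n=4: total = 256*4 = 1024
n=5: total = 1024*4 = 4096
n=6: total = 4096*4 = 16384

16384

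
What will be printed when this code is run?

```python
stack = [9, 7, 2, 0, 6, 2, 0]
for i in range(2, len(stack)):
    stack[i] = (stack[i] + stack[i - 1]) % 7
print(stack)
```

[9, 7, 2, 2, 1, 3, 3]

i=2: stack[2] = (2+7)%7 = 2 → [9, 7, 2, 0, 6, 2, 0]
i=3: stack[3] = (0+2)%7 = 2 → [9, 7, 2, 2, 6, 2, 0]
i=4: stack[4] = (6+2)%7 = 1 → [9, 7, 2, 2, 1, 2, 0]
i=5: stack[5] = (2+1)%7 = 3 → [9, 7, 2, 2, 1, 3, 0]
i=6: stack[6] = (0+3)%7 = 3 → [9, 7, 2, 2, 1, 3, 3]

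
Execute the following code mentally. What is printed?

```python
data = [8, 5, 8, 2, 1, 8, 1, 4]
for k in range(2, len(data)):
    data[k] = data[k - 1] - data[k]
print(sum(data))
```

-49

k=2: data[2] = 5-8 = -3 → [8, 5, -3, 2, 1, 8, 1, 4]
k=3: data[3] = (-3)-2 = -5 → [8, 5, -3, -5, 1, 8, 1, 4]
k=4: data[4] = (-5)-1 = -6 → [8, 5, -3, -5, -6, 8, 1, 4]
k=5: data[5] = (-6)-8 = -14 → [8, 5, -3, -5, -6, -14, 1, 4]
k=6: data[6] = (-14)-1 = -15 → [8, 5, -3, -5, -6, -14, -15, 4]
k=7: data[7] = (-15)-4 = -19 → [8, 5, -3, -5, -6, -14, -15, -19]
sum = -49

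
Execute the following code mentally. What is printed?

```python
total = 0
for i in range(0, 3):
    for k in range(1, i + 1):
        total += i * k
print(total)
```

i=1,k=1: total = 0+1 = 1
i=2,k=1: total = 1+2 = 3
i=2,k=2: total = 3+4 = 7

7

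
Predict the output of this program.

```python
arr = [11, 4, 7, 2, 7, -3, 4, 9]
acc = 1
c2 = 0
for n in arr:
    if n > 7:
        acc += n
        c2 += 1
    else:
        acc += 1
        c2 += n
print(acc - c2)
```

4

n=11: >7, acc = 1+11 = 12; c2=1
n=4: not >7, acc = 12+1 = 13; c2=5
n=7: not >7, acc = 13+1 = 14; c2=12
n=2: not >7, acc = 14+1 = 15; c2=14
n=7: not >7, acc = 15+1 = 16; c2=21
n=-3: not >7, acc = 16+1 = 17; c2=18
n=4: not >7, acc = 17+1 = 18; c2=22
n=9: >7, acc = 18+9 = 27; c2=23
acc-c2 = 27-23 = 4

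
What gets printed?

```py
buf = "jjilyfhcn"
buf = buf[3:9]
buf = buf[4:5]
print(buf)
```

slice [3:9] → 'lyfhcn'
slice [4:5] → 'c'

c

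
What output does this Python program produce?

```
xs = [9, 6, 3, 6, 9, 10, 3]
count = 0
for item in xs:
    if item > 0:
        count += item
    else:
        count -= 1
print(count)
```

item=9: >0, count = 0+9 = 9
item=6: >0, count = 9+6 = 15
item=3: >0, count = 15+3 = 18
item=6: >0, count = 18+6 = 24
item=9: >0, count = 24+9 = 33
item=10: >0, count = 33+10 = 43
item=3: >0, count = 43+3 = 46

46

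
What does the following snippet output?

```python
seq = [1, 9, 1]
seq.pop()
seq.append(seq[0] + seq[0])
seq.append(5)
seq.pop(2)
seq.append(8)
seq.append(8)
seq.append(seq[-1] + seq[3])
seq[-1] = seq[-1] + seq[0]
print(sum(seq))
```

48

pop() removes 1 → [1, 9]
append seq[0]+seq[0] = 1+1 = 2 → [1, 9, 2]
append 5 → [1, 9, 2, 5]
pop(2) removes 2 → [1, 9, 5]
append 8 → [1, 9, 5, 8]
append 8 → [1, 9, 5, 8, 8]
append seq[-1]+seq[3] = 8+8 = 16 → [1, 9, 5, 8, 8, 16]
seq[-1] = seq[-1]+seq[0] = 16+1 = 17 → [1, 9, 5, 8, 8, 17]
sum = 48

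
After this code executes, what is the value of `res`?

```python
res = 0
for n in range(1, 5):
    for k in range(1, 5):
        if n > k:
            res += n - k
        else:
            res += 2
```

30

n=1,k=1: not 1>1, res = 0+2 = 2
n=1,k=2: not 1>2, res = 2+2 = 4
n=1,k=3: not 1>3, res = 4+2 = 6
n=1,k=4: not 1>4, res = 6+2 = 8
n=2,k=1: 2>1, res = 8+1 = 9
n=2,k=2: not 2>2, res = 9+2 = 11
n=2,k=3: not 2>3, res = 11+2 = 13
n=2,k=4: not 2>4, res = 13+2 = 15
n=3,k=1: 3>1, res = 15+2 = 17
n=3,k=2: 3>2, res = 17+1 = 18
n=3,k=3: not 3>3, res = 18+2 = 20
n=3,k=4: not 3>4, res = 20+2 = 22
n=4,k=1: 4>1, res = 22+3 = 25
n=4,k=2: 4>2, res = 25+2 = 27
n=4,k=3: 4>3, res = 27+1 = 28
n=4,k=4: not 4>4, res = 28+2 = 30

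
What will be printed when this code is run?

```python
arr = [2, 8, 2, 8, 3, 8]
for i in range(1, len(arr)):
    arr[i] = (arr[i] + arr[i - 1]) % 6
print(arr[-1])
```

1

i=1: arr[1] = (8+2)%6 = 4 → [2, 4, 2, 8, 3, 8]
i=2: arr[2] = (2+4)%6 = 0 → [2, 4, 0, 8, 3, 8]
i=3: arr[3] = (8+0)%6 = 2 → [2, 4, 0, 2, 3, 8]
i=4: arr[4] = (3+2)%6 = 5 → [2, 4, 0, 2, 5, 8]
i=5: arr[5] = (8+5)%6 = 1 → [2, 4, 0, 2, 5, 1]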